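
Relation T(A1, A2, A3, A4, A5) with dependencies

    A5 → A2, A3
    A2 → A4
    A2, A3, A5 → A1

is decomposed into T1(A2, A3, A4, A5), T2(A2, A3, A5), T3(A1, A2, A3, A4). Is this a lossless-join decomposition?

Chase test. Columns are A1, A2, A3, A4, A5; row i has aⱼ where attribute j ∈ Ti, else bᵢⱼ.
Initial tableau (one row per fragment):
  row 1: b11 a2 a3 a4 a5
  row 2: b21 a2 a3 b24 a5
  row 3: a1 a2 a3 a4 b35
Rows 1 and 2 agree on A2; apply A2→A4 and equate their A4 entries.
Rows 1 and 2 agree on A2, A3, A5; apply A2, A3, A5→A1 and equate their A1 entries.
No row becomes fully distinguished — the join is lossy.

No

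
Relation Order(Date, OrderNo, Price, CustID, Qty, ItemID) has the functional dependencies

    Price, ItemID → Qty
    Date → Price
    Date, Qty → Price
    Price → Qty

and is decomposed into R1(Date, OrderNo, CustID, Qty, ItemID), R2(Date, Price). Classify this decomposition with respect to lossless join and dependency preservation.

lossless but not dependency-preserving

Lossless test: (Date)⁺ = {Date, Price, Qty}, which contains all of one fragment — lossless.
Dependency preservation: the restricted closure of {Price, ItemID} across the fragments never reaches {Qty}, so Price, ItemID → Qty cannot be enforced without a join — not preserved.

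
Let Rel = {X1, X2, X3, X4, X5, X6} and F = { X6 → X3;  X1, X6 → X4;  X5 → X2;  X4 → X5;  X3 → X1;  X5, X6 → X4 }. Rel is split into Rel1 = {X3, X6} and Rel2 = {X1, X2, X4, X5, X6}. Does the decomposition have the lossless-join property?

Common attributes: Rel1 ∩ Rel2 = {X6}.
Closure of {X6}: X6 → X3 applies, adding X3; X3 → X1 applies, adding X1; X1, X6 → X4 applies, adding X4; X4 → X5 applies, adding X5; X5 → X2 applies, adding X2. So (X6)⁺ = {X1, X2, X3, X4, X5, X6}.
This closure contains every attribute of Rel1, so Rel1 ∩ Rel2 → Rel1. The join is lossless.

Yes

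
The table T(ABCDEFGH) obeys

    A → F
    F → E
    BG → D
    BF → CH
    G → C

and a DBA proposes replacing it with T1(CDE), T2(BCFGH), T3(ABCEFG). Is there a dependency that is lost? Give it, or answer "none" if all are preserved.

Check BG → D: no single fragment contains all of {BDG}, and the restricted closure of {BG} across the fragments never reaches {D}.
A → F is preserved.
F → E is preserved.
BF → CH is preserved.
G → C is preserved.

BG → D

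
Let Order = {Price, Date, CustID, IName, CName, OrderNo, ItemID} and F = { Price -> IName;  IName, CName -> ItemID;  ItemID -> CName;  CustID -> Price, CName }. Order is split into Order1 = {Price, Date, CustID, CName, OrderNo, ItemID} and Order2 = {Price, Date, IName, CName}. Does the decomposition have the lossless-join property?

Common attributes: Order1 ∩ Order2 = {Price, Date, CName}.
Closure of {Price, Date, CName}: Price → IName applies, adding IName; IName, CName → ItemID applies, adding ItemID. So (Price, Date, CName)⁺ = {Price, Date, IName, CName, ItemID}.
This closure contains every attribute of Order2, so Order1 ∩ Order2 → Order2. The join is lossless.

Yes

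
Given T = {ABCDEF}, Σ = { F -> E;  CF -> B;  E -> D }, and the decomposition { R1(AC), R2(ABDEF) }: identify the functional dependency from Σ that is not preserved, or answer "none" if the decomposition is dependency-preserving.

Check CF → B: no single fragment contains all of {BCF}, and the restricted closure of {CF} across the fragments never reaches {B}.
F → E is preserved.
E → D is preserved.

CF -> B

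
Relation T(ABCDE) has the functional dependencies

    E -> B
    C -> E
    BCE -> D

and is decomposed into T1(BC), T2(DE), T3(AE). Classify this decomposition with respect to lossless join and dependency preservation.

lossy and not dependency-preserving

Lossless test (chase): Rows 2 and 3 agree on E; apply E→B and equate their B entries. No row becomes fully distinguished — the join is lossy.
Dependency preservation: the restricted closure of {E} across the fragments never reaches {B}, so E → B cannot be enforced without a join — not preserved.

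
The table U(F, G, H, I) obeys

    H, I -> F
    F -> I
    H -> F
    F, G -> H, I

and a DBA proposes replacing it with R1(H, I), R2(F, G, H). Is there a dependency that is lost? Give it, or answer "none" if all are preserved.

Check F → I: no single fragment contains all of {F, I}, and the restricted closure of {F} across the fragments never reaches {I}.
H, I → F is preserved.
H → F is preserved.
F, G → H, I is preserved.

F -> I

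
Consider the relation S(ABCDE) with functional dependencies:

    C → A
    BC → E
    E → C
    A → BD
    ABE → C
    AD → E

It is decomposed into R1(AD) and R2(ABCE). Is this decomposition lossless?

Yes

Common attributes: R1 ∩ R2 = {A}.
Closure of {A}: A → BD applies, adding BD; AD → E applies, adding E; E → C applies, adding C. So (A)⁺ = {ABCDE}.
This closure contains every attribute of R1, so R1 ∩ R2 → R1. The join is lossless.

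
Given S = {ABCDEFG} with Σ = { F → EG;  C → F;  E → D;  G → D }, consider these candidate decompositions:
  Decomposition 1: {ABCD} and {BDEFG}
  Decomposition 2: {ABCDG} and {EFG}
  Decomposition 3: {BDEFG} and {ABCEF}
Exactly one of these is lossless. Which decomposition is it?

Decomposition 3

Decomposition 1: common = {BD}, closure = {BD} → lossy.
Decomposition 2: common = {G}, closure = {DG} → lossy.
Decomposition 3: common = {BEF}, closure = {BDEFG} → lossless.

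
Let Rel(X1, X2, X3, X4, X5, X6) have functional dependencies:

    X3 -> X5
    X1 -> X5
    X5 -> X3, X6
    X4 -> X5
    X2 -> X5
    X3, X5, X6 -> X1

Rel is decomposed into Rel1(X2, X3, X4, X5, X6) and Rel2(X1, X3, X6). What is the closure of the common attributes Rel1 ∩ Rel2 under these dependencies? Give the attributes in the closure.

Rel1 ∩ Rel2 = {X3, X6}.
X3 → X5 applies, adding X5
X3, X5, X6 → X1 applies, adding X1
Closure: {X1, X3, X5, X6}.

X1, X3, X5, X6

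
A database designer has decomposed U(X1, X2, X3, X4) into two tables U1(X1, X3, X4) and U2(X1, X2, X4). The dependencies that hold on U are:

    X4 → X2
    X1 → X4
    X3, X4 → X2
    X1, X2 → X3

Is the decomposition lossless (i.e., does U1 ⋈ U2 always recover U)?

Yes

Common attributes: U1 ∩ U2 = {X1, X4}.
Closure of {X1, X4}: X4 → X2 applies, adding X2; X1, X2 → X3 applies, adding X3. So (X1, X4)⁺ = {X1, X2, X3, X4}.
This closure contains every attribute of U1, so U1 ∩ U2 → U1. The join is lossless.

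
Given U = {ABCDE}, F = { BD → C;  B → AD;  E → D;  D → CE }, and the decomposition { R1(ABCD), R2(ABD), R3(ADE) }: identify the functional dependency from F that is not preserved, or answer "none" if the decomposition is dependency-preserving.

none

BD → C lies within R1.
B → AD lies within R1.
E → D lies within R3.
D → CE: restricted closure across fragments reaches CE.
Every dependency is enforceable on the fragments, so the decomposition is dependency-preserving.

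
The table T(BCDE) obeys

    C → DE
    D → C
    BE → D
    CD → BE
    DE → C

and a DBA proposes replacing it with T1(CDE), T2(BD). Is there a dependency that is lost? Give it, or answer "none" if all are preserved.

BE → D

Check BE → D: no single fragment contains all of {BDE}, and the restricted closure of {BE} across the fragments never reaches {D}.
C → DE is preserved.
D → C is preserved.
CD → BE is preserved.
DE → C is preserved.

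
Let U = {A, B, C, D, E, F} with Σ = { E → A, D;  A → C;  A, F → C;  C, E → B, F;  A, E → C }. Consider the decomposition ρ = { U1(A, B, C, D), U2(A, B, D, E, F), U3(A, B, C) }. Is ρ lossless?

Yes

Chase test. Columns are A, B, C, D, E, F; row i has aⱼ where attribute j ∈ Ui, else bᵢⱼ.
Initial tableau (one row per fragment):
  row 1: a1 a2 a3 a4 b15 b16
  row 2: a1 a2 b23 a4 a5 a6
  row 3: a1 a2 a3 b34 b35 b36
Rows 1 and 2 agree on A; apply A→C and equate their C entries.
Row 2 is now all distinguished symbols — the join is lossless.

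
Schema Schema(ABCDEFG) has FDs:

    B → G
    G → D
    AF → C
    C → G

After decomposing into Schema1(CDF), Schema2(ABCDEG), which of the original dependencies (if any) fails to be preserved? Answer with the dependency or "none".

AF → C

Check AF → C: no single fragment contains all of {ACF}, and the restricted closure of {AF} across the fragments never reaches {C}.
B → G is preserved.
G → D is preserved.
C → G is preserved.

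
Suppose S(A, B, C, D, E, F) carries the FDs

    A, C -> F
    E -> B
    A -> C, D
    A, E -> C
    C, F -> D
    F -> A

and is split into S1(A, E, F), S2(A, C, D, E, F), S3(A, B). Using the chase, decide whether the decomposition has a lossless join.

No

Chase test. Columns are A, B, C, D, E, F; row i has aⱼ where attribute j ∈ Si, else bᵢⱼ.
Initial tableau (one row per fragment):
  row 1: a1 b12 b13 b14 a5 a6
  row 2: a1 b22 a3 a4 a5 a6
  row 3: a1 a2 b33 b34 b35 b36
Rows 1 and 2 agree on E; apply E→B and equate their B entries.
Rows 1 and 2 agree on A; apply A→C, D and equate their C, D entries.
Rows 1 and 3 agree on A; apply A→C, D and equate their C, D entries.
Rows 1 and 3 agree on A, C; apply A, C→F and equate their F entries.
No row becomes fully distinguished — the join is lossy.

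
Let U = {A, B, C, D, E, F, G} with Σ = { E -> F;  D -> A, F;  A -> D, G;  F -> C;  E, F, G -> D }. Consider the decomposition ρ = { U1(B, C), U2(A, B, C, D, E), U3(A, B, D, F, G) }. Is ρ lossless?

Yes

Chase test. Columns are A, B, C, D, E, F, G; row i has aⱼ where attribute j ∈ Ui, else bᵢⱼ.
Initial tableau (one row per fragment):
  row 1: b11 a2 a3 b14 b15 b16 b17
  row 2: a1 a2 a3 a4 a5 b26 b27
  row 3: a1 a2 b33 a4 b35 a6 a7
Rows 2 and 3 agree on D; apply D→A, F and equate their A, F entries.
Rows 2 and 3 agree on A; apply A→D, G and equate their D, G entries.
Rows 2 and 3 agree on F; apply F→C and equate their C entries.
Row 2 is now all distinguished symbols — the join is lossless.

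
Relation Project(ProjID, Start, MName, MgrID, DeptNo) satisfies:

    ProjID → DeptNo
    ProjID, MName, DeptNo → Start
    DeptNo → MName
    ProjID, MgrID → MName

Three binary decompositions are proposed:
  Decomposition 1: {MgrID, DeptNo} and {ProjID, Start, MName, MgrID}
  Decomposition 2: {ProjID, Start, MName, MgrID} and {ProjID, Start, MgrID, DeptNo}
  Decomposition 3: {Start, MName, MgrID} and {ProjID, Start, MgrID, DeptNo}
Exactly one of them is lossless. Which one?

Decomposition 1: common = {MgrID}, closure = {MgrID} → lossy.
Decomposition 2: common = {ProjID, Start, MgrID}, closure = {ProjID, Start, MName, MgrID, DeptNo} → lossless.
Decomposition 3: common = {Start, MgrID}, closure = {Start, MgrID} → lossy.

Decomposition 2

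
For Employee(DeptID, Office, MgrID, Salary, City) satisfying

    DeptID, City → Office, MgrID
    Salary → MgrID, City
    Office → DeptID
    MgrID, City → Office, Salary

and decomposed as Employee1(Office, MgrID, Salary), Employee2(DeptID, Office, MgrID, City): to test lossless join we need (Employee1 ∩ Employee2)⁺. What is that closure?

DeptID, Office, MgrID

Employee1 ∩ Employee2 = {Office, MgrID}.
Office → DeptID applies, adding DeptID
Closure: {DeptID, Office, MgrID}.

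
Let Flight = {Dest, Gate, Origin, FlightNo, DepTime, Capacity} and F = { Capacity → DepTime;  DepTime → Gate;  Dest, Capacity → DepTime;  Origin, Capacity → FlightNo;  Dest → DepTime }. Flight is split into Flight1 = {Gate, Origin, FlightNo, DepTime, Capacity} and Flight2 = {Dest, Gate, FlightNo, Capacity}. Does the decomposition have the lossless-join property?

Common attributes: Flight1 ∩ Flight2 = {Gate, FlightNo, Capacity}.
Closure of {Gate, FlightNo, Capacity}: Capacity → DepTime applies, adding DepTime. So (Gate, FlightNo, Capacity)⁺ = {Gate, FlightNo, DepTime, Capacity}.
The closure contains neither all of Flight1 = {Gate, Origin, FlightNo, DepTime, Capacity} nor all of Flight2 = {Dest, Gate, FlightNo, Capacity}, so the common attributes are not a superkey of either fragment. The join is lossy.

No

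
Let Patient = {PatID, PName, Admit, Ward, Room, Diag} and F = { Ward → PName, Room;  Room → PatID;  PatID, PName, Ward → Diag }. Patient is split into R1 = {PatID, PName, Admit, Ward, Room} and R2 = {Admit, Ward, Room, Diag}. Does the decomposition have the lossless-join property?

Common attributes: R1 ∩ R2 = {Admit, Ward, Room}.
Closure of {Admit, Ward, Room}: Ward → PName, Room applies, adding PName; Room → PatID applies, adding PatID; PatID, PName, Ward → Diag applies, adding Diag. So (Admit, Ward, Room)⁺ = {PatID, PName, Admit, Ward, Room, Diag}.
This closure contains every attribute of R1, so R1 ∩ R2 → R1. The join is lossless.

Yes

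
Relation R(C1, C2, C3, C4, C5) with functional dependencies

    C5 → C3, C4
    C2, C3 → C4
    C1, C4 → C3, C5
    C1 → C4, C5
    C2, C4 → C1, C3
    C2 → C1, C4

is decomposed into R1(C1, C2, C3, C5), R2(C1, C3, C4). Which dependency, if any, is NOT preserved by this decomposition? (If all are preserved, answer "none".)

C5 → C3, C4

Check C5 → C3, C4: no single fragment contains all of {C3, C4, C5}, and the restricted closure of {C5} across the fragments never reaches {C3, C4}.
C2, C3 → C4 is preserved.
C1, C4 → C3, C5 is preserved.
C1 → C4, C5 is preserved.
C2, C4 → C1, C3 is preserved.
C2 → C1, C4 is preserved.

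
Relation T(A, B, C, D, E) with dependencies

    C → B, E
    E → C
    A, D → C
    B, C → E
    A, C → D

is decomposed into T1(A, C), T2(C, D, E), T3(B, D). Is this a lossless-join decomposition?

No

Chase test. Columns are A, B, C, D, E; row i has aⱼ where attribute j ∈ Ti, else bᵢⱼ.
Initial tableau (one row per fragment):
  row 1: a1 b12 a3 b14 b15
  row 2: b21 b22 a3 a4 a5
  row 3: b31 a2 b33 a4 b35
Rows 1 and 2 agree on C; apply C→B, E and equate their B, E entries.
No row becomes fully distinguished — the join is lossy.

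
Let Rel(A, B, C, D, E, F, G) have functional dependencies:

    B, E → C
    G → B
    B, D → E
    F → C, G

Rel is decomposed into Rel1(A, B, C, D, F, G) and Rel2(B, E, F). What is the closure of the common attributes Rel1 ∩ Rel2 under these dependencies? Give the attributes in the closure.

Rel1 ∩ Rel2 = {B, F}.
F → C, G applies, adding C, G
Closure: {B, C, F, G}.

B, C, F, G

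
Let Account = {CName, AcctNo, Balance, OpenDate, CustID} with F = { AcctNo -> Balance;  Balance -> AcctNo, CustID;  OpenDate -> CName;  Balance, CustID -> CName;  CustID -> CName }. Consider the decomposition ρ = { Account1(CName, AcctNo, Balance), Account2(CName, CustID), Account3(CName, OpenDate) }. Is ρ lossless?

Chase test. Columns are CName, AcctNo, Balance, OpenDate, CustID; row i has aⱼ where attribute j ∈ Accounti, else bᵢⱼ.
Initial tableau (one row per fragment):
  row 1: a1 a2 a3 b14 b15
  row 2: a1 b22 b23 b24 a5
  row 3: a1 b32 b33 a4 b35
No row becomes fully distinguished — the join is lossy.

No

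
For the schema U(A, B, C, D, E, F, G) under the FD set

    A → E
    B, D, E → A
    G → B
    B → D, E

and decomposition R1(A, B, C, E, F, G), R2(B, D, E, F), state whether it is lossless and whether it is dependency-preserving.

lossless and dependency-preserving

Lossless test: (B, E, F)⁺ = {A, B, D, E, F}, which contains all of one fragment — lossless.
Dependency preservation: B, D, E → A is not contained in any single fragment, but the restricted closure of its left-hand side across the fragments still reaches the right-hand side; the remaining FDs each lie inside some fragment. All dependencies are preserved.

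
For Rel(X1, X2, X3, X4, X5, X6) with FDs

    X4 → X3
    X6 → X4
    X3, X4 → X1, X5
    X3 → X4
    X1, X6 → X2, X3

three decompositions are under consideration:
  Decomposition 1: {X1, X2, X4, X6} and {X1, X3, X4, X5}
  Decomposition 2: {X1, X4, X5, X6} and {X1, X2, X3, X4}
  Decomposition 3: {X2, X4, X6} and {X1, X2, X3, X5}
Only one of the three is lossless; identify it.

Decomposition 1: common = {X1, X4}, closure = {X1, X3, X4, X5} → lossless.
Decomposition 2: common = {X1, X4}, closure = {X1, X3, X4, X5} → lossy.
Decomposition 3: common = {X2}, closure = {X2} → lossy.

Decomposition 1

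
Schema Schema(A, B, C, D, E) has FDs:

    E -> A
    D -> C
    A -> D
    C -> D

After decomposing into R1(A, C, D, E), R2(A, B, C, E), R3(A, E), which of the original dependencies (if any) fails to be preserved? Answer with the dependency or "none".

none

E → A lies within R1.
D → C lies within R1.
A → D lies within R1.
C → D lies within R1.
Every dependency is enforceable on the fragments, so the decomposition is dependency-preserving.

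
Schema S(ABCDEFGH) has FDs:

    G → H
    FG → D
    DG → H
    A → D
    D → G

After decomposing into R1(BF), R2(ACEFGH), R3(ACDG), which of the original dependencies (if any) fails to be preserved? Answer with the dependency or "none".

FG → D

Check FG → D: no single fragment contains all of {DFG}, and the restricted closure of {FG} across the fragments never reaches {D}.
G → H is preserved.
DG → H is preserved.
A → D is preserved.
D → G is preserved.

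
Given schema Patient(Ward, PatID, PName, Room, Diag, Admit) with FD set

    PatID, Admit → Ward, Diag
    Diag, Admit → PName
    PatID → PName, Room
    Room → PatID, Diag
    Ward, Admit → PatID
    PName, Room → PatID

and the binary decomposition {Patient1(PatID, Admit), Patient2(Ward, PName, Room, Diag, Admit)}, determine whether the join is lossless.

No

Common attributes: Patient1 ∩ Patient2 = {Admit}.
No dependency enlarges {Admit}, so (Admit)⁺ = {Admit}.
The closure contains neither all of Patient1 = {PatID, Admit} nor all of Patient2 = {Ward, PName, Room, Diag, Admit}, so the common attributes are not a superkey of either fragment. The join is lossy.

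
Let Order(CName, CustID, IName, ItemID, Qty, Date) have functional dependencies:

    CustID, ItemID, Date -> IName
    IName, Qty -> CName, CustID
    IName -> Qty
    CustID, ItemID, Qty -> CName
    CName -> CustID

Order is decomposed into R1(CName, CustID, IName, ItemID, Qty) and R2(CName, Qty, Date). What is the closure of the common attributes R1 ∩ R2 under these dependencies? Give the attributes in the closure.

CName, CustID, Qty

R1 ∩ R2 = {CName, Qty}.
CName → CustID applies, adding CustID
Closure: {CName, CustID, Qty}.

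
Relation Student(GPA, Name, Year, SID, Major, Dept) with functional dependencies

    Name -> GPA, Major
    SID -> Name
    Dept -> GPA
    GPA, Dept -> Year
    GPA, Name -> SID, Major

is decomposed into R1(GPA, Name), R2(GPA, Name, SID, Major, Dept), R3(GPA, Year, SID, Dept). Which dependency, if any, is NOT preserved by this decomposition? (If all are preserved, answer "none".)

none

Name → GPA, Major lies within R2.
SID → Name lies within R2.
Dept → GPA lies within R2.
GPA, Dept → Year lies within R3.
GPA, Name → SID, Major lies within R2.
Every dependency is enforceable on the fragments, so the decomposition is dependency-preserving.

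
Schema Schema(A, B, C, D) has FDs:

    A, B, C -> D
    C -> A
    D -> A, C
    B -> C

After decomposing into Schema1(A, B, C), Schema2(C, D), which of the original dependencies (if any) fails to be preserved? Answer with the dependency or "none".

A, B, C -> D

Check A, B, C → D: no single fragment contains all of {A, B, C, D}, and the restricted closure of {A, B, C} across the fragments never reaches {D}.
C → A is preserved.
D → A, C is preserved.
B → C is preserved.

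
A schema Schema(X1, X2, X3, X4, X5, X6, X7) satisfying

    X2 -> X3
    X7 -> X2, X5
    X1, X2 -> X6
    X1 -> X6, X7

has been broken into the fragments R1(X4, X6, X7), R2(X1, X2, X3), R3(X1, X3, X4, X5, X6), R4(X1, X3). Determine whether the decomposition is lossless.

No

Chase test. Columns are X1, X2, X3, X4, X5, X6, X7; row i has aⱼ where attribute j ∈ Ri, else bᵢⱼ.
Initial tableau (one row per fragment):
  row 1: b11 b12 b13 a4 b15 a6 a7
  row 2: a1 a2 a3 b24 b25 b26 b27
  row 3: a1 b32 a3 a4 a5 a6 b37
  row 4: a1 b42 a3 b44 b45 b46 b47
Rows 2 and 3 agree on X1; apply X1→X6, X7 and equate their X6, X7 entries.
Rows 2 and 4 agree on X1; apply X1→X6, X7 and equate their X6, X7 entries.
Rows 2 and 3 agree on X7; apply X7→X2, X5 and equate their X2, X5 entries.
Rows 2 and 4 agree on X7; apply X7→X2, X5 and equate their X2, X5 entries.
No row becomes fully distinguished — the join is lossy.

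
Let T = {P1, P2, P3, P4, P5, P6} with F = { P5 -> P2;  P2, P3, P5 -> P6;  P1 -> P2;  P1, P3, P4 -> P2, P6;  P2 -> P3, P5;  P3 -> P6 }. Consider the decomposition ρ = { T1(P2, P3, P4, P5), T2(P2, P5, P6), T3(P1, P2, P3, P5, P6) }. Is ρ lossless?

No

Chase test. Columns are P1, P2, P3, P4, P5, P6; row i has aⱼ where attribute j ∈ Ti, else bᵢⱼ.
Initial tableau (one row per fragment):
  row 1: b11 a2 a3 a4 a5 b16
  row 2: b21 a2 b23 b24 a5 a6
  row 3: a1 a2 a3 b34 a5 a6
Rows 1 and 3 agree on P2, P3, P5; apply P2, P3, P5→P6 and equate their P6 entries.
Rows 1 and 2 agree on P2; apply P2→P3, P5 and equate their P3, P5 entries.
No row becomes fully distinguished — the join is lossy.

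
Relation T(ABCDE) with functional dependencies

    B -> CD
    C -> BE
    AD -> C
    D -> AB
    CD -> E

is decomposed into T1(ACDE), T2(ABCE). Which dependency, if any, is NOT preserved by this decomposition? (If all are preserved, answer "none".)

none

B → CD: restricted closure across fragments reaches CD.
C → BE lies within T2.
AD → C lies within T1.
D → AB: restricted closure across fragments reaches AB.
CD → E lies within T1.
Every dependency is enforceable on the fragments, so the decomposition is dependency-preserving.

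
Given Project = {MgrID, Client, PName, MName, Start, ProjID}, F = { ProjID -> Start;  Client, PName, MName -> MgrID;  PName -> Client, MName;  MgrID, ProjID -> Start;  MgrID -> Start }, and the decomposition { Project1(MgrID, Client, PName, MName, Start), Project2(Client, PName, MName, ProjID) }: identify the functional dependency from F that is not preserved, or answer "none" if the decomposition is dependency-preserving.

Check ProjID → Start: no single fragment contains all of {Start, ProjID}, and the restricted closure of {ProjID} across the fragments never reaches {Start}.
Client, PName, MName → MgrID is preserved.
PName → Client, MName is preserved.
MgrID, ProjID → Start is preserved.
MgrID → Start is preserved.

ProjID -> Start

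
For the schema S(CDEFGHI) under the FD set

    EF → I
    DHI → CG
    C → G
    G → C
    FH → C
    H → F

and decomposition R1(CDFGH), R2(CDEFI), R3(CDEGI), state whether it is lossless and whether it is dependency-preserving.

Lossless test (chase): Rows 1 and 2 agree on C; apply C→G and equate their G entries. No row becomes fully distinguished — the join is lossy.
Dependency preservation: DHI → CG is not contained in any single fragment, but the restricted closure of its left-hand side across the fragments still reaches the right-hand side; the remaining FDs each lie inside some fragment. All dependencies are preserved.

lossy but dependency-preserving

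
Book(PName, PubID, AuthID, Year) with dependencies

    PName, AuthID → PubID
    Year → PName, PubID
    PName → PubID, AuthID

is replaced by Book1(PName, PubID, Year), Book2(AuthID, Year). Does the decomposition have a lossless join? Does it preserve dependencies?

Lossless test: (Year)⁺ = {PName, PubID, AuthID, Year}, which contains all of one fragment — lossless.
Dependency preservation: the restricted closure of {PName} across the fragments never reaches {PubID, AuthID}, so PName → PubID, AuthID cannot be enforced without a join — not preserved.

lossless but not dependency-preserving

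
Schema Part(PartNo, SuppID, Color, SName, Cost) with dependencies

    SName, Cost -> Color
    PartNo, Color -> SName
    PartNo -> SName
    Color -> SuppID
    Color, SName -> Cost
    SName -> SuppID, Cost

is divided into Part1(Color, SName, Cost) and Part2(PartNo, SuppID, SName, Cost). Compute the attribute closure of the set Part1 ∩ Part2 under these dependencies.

Part1 ∩ Part2 = {SName, Cost}.
SName, Cost → Color applies, adding Color
Color → SuppID applies, adding SuppID
Closure: {SuppID, Color, SName, Cost}.

SuppID, Color, SName, Cost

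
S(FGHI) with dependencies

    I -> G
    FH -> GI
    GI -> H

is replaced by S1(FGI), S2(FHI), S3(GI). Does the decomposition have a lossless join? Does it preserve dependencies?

lossless and dependency-preserving

Lossless test (chase): Rows 1 and 2 agree on I; apply I→G and equate their G entries. Rows 1 and 2 agree on GI; apply GI→H and equate their H entries. Rows 1 and 3 agree on GI; apply GI→H and equate their H entries. Row 1 is now all distinguished symbols — the join is lossless.
Dependency preservation: FH → GI; GI → H are not contained in any single fragment, but the restricted closure of each left-hand side across the fragments still reaches the right-hand side; the remaining FDs each lie inside some fragment. All dependencies are preserved.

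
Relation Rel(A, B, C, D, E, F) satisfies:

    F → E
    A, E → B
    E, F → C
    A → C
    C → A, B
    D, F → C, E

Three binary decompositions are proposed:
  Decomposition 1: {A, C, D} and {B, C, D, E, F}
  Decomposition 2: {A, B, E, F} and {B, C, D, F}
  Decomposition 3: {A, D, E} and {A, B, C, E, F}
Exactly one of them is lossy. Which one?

Decomposition 3

Decomposition 1: common = {C, D}, closure = {A, B, C, D} → lossless.
Decomposition 2: common = {B, F}, closure = {A, B, C, E, F} → lossless.
Decomposition 3: common = {A, E}, closure = {A, B, C, E} → lossy.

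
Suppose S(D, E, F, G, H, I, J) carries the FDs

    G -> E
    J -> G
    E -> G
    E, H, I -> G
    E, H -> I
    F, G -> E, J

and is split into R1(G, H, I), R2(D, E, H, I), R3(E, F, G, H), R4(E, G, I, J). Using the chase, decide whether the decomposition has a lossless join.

Chase test. Columns are D, E, F, G, H, I, J; row i has aⱼ where attribute j ∈ Ri, else bᵢⱼ.
Initial tableau (one row per fragment):
  row 1: b11 b12 b13 a4 a5 a6 b17
  row 2: a1 a2 b23 b24 a5 a6 b27
  row 3: b31 a2 a3 a4 a5 b36 b37
  row 4: b41 a2 b43 a4 b45 a6 a7
Rows 1 and 3 agree on G; apply G→E and equate their E entries.
Rows 1 and 2 agree on E; apply E→G and equate their G entries.
Rows 1 and 3 agree on E, H; apply E, H→I and equate their I entries.
No row becomes fully distinguished — the join is lossy.

No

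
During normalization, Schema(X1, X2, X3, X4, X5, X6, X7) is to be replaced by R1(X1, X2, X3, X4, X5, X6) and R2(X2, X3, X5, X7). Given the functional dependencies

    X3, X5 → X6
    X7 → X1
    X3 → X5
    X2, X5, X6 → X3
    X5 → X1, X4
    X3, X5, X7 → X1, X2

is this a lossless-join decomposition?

Yes

Common attributes: R1 ∩ R2 = {X2, X3, X5}.
Closure of {X2, X3, X5}: X3, X5 → X6 applies, adding X6; X5 → X1, X4 applies, adding X1, X4. So (X2, X3, X5)⁺ = {X1, X2, X3, X4, X5, X6}.
This closure contains every attribute of R1, so R1 ∩ R2 → R1. The join is lossless.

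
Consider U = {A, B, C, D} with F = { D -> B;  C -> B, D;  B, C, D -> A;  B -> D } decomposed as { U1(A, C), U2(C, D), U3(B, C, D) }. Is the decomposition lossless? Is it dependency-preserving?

lossless and dependency-preserving

Lossless test (chase): Rows 2 and 3 agree on D; apply D→B and equate their B entries. Rows 1 and 2 agree on C; apply C→B, D and equate their B, D entries. Rows 1 and 2 agree on B, C, D; apply B, C, D→A and equate their A entries. Rows 1 and 3 agree on B, C, D; apply B, C, D→A and equate their A entries. Row 1 is now all distinguished symbols — the join is lossless.
Dependency preservation: B, C, D → A is not contained in any single fragment, but the restricted closure of its left-hand side across the fragments still reaches the right-hand side; the remaining FDs each lie inside some fragment. All dependencies are preserved.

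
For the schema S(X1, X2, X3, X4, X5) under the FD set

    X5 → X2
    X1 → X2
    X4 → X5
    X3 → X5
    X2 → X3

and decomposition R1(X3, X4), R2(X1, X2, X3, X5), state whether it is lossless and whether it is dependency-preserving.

Lossless test: (X3)⁺ = {X2, X3, X5}, which is a superkey of neither fragment — lossy.
Dependency preservation: X4 → X5 is not contained in any single fragment, but the restricted closure of its left-hand side across the fragments still reaches the right-hand side; the remaining FDs each lie inside some fragment. All dependencies are preserved.

lossy but dependency-preserving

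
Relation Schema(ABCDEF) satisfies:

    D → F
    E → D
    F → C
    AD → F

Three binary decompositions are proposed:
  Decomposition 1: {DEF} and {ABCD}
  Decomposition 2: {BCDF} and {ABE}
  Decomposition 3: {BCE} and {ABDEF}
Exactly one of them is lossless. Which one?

Decomposition 3

Decomposition 1: common = {D}, closure = {CDF} → lossy.
Decomposition 2: common = {B}, closure = {B} → lossy.
Decomposition 3: common = {BE}, closure = {BCDEF} → lossless.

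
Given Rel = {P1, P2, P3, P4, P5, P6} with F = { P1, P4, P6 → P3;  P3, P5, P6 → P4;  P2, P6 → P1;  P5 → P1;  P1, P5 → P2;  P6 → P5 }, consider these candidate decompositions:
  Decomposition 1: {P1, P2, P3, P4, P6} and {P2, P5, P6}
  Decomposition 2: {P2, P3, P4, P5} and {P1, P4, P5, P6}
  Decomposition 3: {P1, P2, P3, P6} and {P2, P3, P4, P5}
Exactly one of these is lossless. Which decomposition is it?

Decomposition 1: common = {P2, P6}, closure = {P1, P2, P5, P6} → lossless.
Decomposition 2: common = {P4, P5}, closure = {P1, P2, P4, P5} → lossy.
Decomposition 3: common = {P2, P3}, closure = {P2, P3} → lossy.

Decomposition 1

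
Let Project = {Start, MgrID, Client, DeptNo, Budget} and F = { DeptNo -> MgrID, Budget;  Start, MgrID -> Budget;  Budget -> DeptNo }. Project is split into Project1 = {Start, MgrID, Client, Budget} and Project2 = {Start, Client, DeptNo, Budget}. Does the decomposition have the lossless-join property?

Common attributes: Project1 ∩ Project2 = {Start, Client, Budget}.
Closure of {Start, Client, Budget}: Budget → DeptNo applies, adding DeptNo; DeptNo → MgrID, Budget applies, adding MgrID. So (Start, Client, Budget)⁺ = {Start, MgrID, Client, DeptNo, Budget}.
This closure contains every attribute of Project1, so Project1 ∩ Project2 → Project1. The join is lossless.

Yes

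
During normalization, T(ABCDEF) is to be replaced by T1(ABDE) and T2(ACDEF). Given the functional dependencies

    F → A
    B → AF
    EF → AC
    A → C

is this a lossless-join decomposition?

No

Common attributes: T1 ∩ T2 = {ADE}.
Closure of {ADE}: A → C applies, adding C. So (ADE)⁺ = {ACDE}.
The closure contains neither all of T1 = {ABDE} nor all of T2 = {ACDEF}, so the common attributes are not a superkey of either fragment. The join is lossy.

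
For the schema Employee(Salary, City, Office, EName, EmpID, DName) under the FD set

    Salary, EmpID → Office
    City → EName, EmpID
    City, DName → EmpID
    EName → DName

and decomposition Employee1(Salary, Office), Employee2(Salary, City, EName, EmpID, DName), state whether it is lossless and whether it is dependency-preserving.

Lossless test: (Salary)⁺ = {Salary}, which is a superkey of neither fragment — lossy.
Dependency preservation: the restricted closure of {Salary, EmpID} across the fragments never reaches {Office}, so Salary, EmpID → Office cannot be enforced without a join — not preserved.

lossy and not dependency-preserving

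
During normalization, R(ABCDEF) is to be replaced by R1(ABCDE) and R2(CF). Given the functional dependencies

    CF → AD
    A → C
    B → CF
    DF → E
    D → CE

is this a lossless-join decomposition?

Common attributes: R1 ∩ R2 = {C}.
No dependency enlarges {C}, so (C)⁺ = {C}.
The closure contains neither all of R1 = {ABCDE} nor all of R2 = {CF}, so the common attributes are not a superkey of either fragment. The join is lossy.

No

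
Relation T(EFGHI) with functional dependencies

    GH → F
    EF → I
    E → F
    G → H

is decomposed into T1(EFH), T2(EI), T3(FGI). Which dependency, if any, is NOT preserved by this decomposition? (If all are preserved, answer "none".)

Check G → H: no single fragment contains all of {GH}, and the restricted closure of {G} across the fragments never reaches {H}.
GH → F is preserved.
EF → I is preserved.
E → F is preserved.

G → H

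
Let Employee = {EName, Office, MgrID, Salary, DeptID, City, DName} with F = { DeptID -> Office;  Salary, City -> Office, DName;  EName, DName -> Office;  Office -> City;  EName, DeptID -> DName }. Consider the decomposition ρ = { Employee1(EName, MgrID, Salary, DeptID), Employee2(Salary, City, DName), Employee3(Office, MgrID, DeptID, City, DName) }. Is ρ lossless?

Chase test. Columns are EName, Office, MgrID, Salary, DeptID, City, DName; row i has aⱼ where attribute j ∈ Employeei, else bᵢⱼ.
Initial tableau (one row per fragment):
  row 1: a1 b12 a3 a4 a5 b16 b17
  row 2: b21 b22 b23 a4 b25 a6 a7
  row 3: b31 a2 a3 b34 a5 a6 a7
Rows 1 and 3 agree on DeptID; apply DeptID→Office and equate their Office entries.
Rows 1 and 3 agree on Office; apply Office→City and equate their City entries.
Rows 1 and 2 agree on Salary, City; apply Salary, City→Office, DName and equate their Office, DName entries.
Row 1 is now all distinguished symbols — the join is lossless.

Yes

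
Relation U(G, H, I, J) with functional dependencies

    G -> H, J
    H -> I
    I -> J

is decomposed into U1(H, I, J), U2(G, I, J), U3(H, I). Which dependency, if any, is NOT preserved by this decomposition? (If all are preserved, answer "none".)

Check G → H, J: no single fragment contains all of {G, H, J}, and the restricted closure of {G} across the fragments never reaches {H, J}.
H → I is preserved.
I → J is preserved.

G -> H, J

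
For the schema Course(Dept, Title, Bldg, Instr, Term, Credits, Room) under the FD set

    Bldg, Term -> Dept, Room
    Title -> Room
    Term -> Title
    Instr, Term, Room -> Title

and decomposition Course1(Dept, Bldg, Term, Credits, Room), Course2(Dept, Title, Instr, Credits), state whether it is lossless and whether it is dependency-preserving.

lossy and not dependency-preserving

Lossless test: (Dept, Credits)⁺ = {Dept, Credits}, which is a superkey of neither fragment — lossy.
Dependency preservation: the restricted closure of {Title} across the fragments never reaches {Room}, so Title → Room cannot be enforced without a join — not preserved.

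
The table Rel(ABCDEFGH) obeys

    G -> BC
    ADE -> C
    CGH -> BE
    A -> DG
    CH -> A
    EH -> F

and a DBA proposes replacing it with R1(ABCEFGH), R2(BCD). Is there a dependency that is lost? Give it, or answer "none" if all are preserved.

A -> DG

Check A → DG: no single fragment contains all of {ADG}, and the restricted closure of {A} across the fragments never reaches {DG}.
G → BC is preserved.
ADE → C is preserved.
CGH → BE is preserved.
CH → A is preserved.
EH → F is preserved.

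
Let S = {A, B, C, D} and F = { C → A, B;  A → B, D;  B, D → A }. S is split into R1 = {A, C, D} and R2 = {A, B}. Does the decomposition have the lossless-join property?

Common attributes: R1 ∩ R2 = {A}.
Closure of {A}: A → B, D applies, adding B, D. So (A)⁺ = {A, B, D}.
This closure contains every attribute of R2, so R1 ∩ R2 → R2. The join is lossless.

Yes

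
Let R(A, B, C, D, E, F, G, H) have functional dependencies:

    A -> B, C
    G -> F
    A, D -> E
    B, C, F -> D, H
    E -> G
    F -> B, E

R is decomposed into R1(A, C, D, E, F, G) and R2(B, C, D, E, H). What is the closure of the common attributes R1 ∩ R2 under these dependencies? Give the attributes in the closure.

B, C, D, E, F, G, H

R1 ∩ R2 = {C, D, E}.
E → G applies, adding G
G → F applies, adding F
F → B, E applies, adding B
B, C, F → D, H applies, adding H
Closure: {B, C, D, E, F, G, H}.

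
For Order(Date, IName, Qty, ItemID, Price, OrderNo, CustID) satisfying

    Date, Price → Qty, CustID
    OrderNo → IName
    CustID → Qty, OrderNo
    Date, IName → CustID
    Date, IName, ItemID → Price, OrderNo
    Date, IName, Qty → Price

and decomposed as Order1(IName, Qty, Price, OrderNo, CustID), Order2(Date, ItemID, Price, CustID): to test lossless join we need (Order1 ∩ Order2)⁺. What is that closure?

Order1 ∩ Order2 = {Price, CustID}.
CustID → Qty, OrderNo applies, adding Qty, OrderNo
OrderNo → IName applies, adding IName
Closure: {IName, Qty, Price, OrderNo, CustID}.

IName, Qty, Price, OrderNo, CustID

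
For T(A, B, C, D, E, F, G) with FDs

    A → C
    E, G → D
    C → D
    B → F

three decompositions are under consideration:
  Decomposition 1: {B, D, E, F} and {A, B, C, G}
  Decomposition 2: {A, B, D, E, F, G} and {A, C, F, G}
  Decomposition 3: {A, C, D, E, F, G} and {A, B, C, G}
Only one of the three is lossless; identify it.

Decomposition 1: common = {B}, closure = {B, F} → lossy.
Decomposition 2: common = {A, F, G}, closure = {A, C, D, F, G} → lossless.
Decomposition 3: common = {A, C, G}, closure = {A, C, D, G} → lossy.

Decomposition 2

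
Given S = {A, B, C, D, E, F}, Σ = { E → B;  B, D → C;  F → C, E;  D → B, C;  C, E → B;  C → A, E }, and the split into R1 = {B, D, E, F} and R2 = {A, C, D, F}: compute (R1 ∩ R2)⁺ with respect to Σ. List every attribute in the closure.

R1 ∩ R2 = {D, F}.
F → C, E applies, adding C, E
D → B, C applies, adding B
C → A, E applies, adding A
Closure: {A, B, C, D, E, F}.

A, B, C, D, E, F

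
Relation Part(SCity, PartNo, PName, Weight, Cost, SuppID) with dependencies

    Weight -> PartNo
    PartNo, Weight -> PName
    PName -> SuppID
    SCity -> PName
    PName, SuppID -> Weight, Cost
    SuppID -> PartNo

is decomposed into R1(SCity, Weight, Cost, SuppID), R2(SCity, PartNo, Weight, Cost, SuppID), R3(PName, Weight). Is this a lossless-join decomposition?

Chase test. Columns are SCity, PartNo, PName, Weight, Cost, SuppID; row i has aⱼ where attribute j ∈ Ri, else bᵢⱼ.
Initial tableau (one row per fragment):
  row 1: a1 b12 b13 a4 a5 a6
  row 2: a1 a2 b23 a4 a5 a6
  row 3: b31 b32 a3 a4 b35 b36
Rows 1 and 2 agree on Weight; apply Weight→PartNo and equate their PartNo entries.
Rows 1 and 3 agree on Weight; apply Weight→PartNo and equate their PartNo entries.
Rows 1 and 2 agree on PartNo, Weight; apply PartNo, Weight→PName and equate their PName entries.
Rows 1 and 3 agree on PartNo, Weight; apply PartNo, Weight→PName and equate their PName entries.
Rows 1 and 3 agree on PName; apply PName→SuppID and equate their SuppID entries.
Rows 1 and 3 agree on PName, SuppID; apply PName, SuppID→Weight, Cost and equate their Weight, Cost entries.
Row 1 is now all distinguished symbols — the join is lossless.

Yes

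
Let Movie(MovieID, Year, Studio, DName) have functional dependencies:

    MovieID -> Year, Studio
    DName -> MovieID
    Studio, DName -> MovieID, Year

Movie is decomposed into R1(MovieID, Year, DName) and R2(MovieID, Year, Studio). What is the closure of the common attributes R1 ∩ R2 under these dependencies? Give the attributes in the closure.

R1 ∩ R2 = {MovieID, Year}.
MovieID → Year, Studio applies, adding Studio
Closure: {MovieID, Year, Studio}.

MovieID, Year, Studio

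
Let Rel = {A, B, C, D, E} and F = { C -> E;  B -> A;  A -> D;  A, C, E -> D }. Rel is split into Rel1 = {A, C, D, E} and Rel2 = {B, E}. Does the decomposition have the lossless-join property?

No

Common attributes: Rel1 ∩ Rel2 = {E}.
No dependency enlarges {E}, so (E)⁺ = {E}.
The closure contains neither all of Rel1 = {A, C, D, E} nor all of Rel2 = {B, E}, so the common attributes are not a superkey of either fragment. The join is lossy.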